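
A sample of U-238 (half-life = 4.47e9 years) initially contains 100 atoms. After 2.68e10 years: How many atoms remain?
N = N₀(1/2)^(t/t½) = 1.567 atoms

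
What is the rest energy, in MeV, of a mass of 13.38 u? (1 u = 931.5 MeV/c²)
E = mc² = 12460 MeV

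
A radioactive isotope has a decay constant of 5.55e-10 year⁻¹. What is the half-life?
t½ = ln(2)/λ = 1.249e9 years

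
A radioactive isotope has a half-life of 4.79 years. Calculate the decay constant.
λ = ln(2)/t½ = 0.1447 year⁻¹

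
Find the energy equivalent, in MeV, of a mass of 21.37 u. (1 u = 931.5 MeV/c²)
E = mc² = 19910 MeV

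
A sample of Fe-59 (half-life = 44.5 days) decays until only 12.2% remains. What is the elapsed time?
t = t½ × log₂(N₀/N) = 135.1 days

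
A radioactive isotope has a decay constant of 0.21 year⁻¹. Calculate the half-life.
t½ = ln(2)/λ = 3.301 years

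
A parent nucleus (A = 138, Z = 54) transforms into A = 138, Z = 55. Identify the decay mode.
ΔA = 0, ΔZ = +1 ⇒ beta-minus decay (β⁻)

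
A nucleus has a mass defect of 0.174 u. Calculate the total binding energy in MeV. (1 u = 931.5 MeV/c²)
B.E. = Δm × 931.5 = 162.1 MeV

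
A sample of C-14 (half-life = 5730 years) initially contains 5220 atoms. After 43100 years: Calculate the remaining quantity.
N = N₀(1/2)^(t/t½) = 28.4 atoms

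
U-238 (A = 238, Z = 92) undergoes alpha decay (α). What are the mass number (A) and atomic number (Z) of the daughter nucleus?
Daughter: A = 234, Z = 90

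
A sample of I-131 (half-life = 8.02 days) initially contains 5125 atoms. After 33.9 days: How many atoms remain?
N = N₀(1/2)^(t/t½) = 273.7 atoms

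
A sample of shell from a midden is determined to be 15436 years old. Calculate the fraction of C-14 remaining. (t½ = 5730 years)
N/N₀ = (1/2)^(t/t½) = 0.1545 = 15.5%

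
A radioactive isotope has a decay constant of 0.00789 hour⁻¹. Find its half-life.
t½ = ln(2)/λ = 87.85 hours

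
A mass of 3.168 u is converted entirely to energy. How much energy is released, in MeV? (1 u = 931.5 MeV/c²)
E = mc² = 2951 MeV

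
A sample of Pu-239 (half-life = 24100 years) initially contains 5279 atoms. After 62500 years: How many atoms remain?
N = N₀(1/2)^(t/t½) = 874.7 atoms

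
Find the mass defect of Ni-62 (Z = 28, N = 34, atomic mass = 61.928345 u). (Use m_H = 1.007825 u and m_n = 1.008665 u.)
Δm = Z·m_H + N·m_n − M = 0.5854 u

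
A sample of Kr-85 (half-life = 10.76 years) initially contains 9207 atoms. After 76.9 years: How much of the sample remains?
N = N₀(1/2)^(t/t½) = 64.97 atoms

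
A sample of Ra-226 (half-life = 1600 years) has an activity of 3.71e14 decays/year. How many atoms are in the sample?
N = A/λ = 8.564e17 atoms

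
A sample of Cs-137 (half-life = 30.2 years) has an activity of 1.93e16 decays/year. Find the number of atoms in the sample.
N = A/λ = 8.409e17 atoms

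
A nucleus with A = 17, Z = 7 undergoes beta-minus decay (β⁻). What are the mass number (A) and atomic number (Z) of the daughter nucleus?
Daughter: A = 17, Z = 8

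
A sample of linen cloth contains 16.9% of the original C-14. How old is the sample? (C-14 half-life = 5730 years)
Age = t½ × log₂(1/ratio) = 14700 years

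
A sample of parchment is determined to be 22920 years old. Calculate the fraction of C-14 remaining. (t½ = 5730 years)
N/N₀ = (1/2)^(t/t½) = 0.0625 = 6.25%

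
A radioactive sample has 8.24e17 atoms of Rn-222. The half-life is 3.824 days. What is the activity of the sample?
A = λN = 1.494e17 decays/day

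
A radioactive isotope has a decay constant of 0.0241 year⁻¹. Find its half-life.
t½ = ln(2)/λ = 28.76 years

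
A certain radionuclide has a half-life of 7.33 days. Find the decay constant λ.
λ = ln(2)/t½ = 0.09456 day⁻¹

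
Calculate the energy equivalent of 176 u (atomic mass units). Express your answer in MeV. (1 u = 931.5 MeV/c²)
E = mc² = 1.639e5 MeV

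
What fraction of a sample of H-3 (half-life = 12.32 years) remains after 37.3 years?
N/N₀ = (1/2)^(t/t½) = 0.1226 = 12.3%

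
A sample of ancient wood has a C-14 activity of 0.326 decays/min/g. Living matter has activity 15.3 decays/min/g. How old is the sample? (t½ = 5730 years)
Age = t½ × log₂(A₀/A) = 31820 years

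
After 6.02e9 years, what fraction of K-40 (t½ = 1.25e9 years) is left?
N/N₀ = (1/2)^(t/t½) = 0.0355 = 3.55%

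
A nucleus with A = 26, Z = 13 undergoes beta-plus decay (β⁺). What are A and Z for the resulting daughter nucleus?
Daughter: A = 26, Z = 12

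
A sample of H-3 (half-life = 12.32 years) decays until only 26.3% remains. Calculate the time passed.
t = t½ × log₂(N₀/N) = 23.74 years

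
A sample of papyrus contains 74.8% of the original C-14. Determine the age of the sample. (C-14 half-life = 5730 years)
Age = t½ × log₂(1/ratio) = 2400 years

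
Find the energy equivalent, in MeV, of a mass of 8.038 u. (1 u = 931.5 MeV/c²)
E = mc² = 7487 MeV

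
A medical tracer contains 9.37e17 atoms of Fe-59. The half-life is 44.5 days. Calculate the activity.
A = λN = 1.46e16 decays/day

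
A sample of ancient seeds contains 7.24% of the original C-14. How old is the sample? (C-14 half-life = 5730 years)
Age = t½ × log₂(1/ratio) = 21700 years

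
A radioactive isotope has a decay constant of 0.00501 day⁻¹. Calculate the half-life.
t½ = ln(2)/λ = 138.4 days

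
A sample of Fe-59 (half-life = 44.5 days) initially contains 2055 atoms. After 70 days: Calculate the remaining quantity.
N = N₀(1/2)^(t/t½) = 690.7 atoms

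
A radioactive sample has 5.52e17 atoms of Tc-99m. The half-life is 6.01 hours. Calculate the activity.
A = λN = 6.366e16 decays/hour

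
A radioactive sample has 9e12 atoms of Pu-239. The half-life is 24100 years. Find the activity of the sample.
A = λN = 2.589e8 decays/year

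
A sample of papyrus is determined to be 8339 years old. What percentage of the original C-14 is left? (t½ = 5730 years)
N/N₀ = (1/2)^(t/t½) = 0.3647 = 36.5%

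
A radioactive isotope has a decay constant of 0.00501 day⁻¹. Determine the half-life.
t½ = ln(2)/λ = 138.4 days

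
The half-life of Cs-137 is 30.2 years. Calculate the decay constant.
λ = ln(2)/t½ = 0.02295 year⁻¹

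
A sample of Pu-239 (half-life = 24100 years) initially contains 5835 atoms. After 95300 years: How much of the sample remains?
N = N₀(1/2)^(t/t½) = 376.4 atoms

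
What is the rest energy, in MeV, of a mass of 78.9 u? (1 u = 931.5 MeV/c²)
E = mc² = 73500 MeV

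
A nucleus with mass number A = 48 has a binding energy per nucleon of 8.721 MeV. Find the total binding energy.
B.E. = 8.721 × 48 = 418.6 MeV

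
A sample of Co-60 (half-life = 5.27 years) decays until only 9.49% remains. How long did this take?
t = t½ × log₂(N₀/N) = 17.9 years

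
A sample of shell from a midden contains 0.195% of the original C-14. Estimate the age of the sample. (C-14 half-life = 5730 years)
Age = t½ × log₂(1/ratio) = 51580 years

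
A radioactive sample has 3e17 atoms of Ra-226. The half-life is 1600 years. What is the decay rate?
A = λN = 1.3e14 decays/year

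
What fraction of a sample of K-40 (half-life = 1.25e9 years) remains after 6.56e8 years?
N/N₀ = (1/2)^(t/t½) = 0.6951 = 69.5%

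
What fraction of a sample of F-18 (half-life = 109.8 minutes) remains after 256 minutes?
N/N₀ = (1/2)^(t/t½) = 0.1987 = 19.9%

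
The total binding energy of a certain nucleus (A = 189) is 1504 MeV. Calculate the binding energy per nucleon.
B.E./A = 1504/189 = 7.958 MeV/nucleon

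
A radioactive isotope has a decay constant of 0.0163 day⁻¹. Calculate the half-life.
t½ = ln(2)/λ = 42.52 days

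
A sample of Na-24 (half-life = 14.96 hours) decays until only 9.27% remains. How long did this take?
t = t½ × log₂(N₀/N) = 51.33 hours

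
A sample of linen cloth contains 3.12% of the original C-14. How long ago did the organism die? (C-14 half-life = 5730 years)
Age = t½ × log₂(1/ratio) = 28660 years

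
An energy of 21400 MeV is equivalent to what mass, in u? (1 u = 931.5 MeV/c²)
m = E/c² = 22.97 u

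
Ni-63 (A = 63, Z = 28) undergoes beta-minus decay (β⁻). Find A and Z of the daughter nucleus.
Daughter: A = 63, Z = 29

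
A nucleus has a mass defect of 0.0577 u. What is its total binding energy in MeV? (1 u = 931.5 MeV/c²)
B.E. = Δm × 931.5 = 53.75 MeV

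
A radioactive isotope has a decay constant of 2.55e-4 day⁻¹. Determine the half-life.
t½ = ln(2)/λ = 2718 days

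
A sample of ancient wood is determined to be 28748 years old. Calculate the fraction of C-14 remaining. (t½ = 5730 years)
N/N₀ = (1/2)^(t/t½) = 0.03088 = 3.09%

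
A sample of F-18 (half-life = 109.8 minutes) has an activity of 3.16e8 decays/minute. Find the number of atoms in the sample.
N = A/λ = 5.006e10 atoms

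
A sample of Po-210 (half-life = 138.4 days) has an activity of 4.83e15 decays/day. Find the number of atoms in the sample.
N = A/λ = 9.644e17 atoms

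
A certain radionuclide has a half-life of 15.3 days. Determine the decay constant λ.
λ = ln(2)/t½ = 0.0453 day⁻¹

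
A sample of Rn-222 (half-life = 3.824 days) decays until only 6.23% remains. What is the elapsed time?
t = t½ × log₂(N₀/N) = 15.31 days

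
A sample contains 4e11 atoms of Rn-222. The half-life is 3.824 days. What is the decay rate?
A = λN = 7.25e10 decays/day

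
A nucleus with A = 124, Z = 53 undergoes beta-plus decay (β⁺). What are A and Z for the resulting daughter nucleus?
Daughter: A = 124, Z = 52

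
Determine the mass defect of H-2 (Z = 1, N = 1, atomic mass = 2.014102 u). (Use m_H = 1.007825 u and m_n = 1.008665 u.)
Δm = Z·m_H + N·m_n − M = 0.002388 u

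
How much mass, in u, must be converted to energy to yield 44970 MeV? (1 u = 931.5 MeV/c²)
m = E/c² = 48.28 u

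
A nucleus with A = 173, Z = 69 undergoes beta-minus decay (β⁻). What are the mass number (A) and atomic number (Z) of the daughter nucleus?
Daughter: A = 173, Z = 70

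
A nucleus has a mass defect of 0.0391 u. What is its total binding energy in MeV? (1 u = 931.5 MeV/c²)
B.E. = Δm × 931.5 = 36.42 MeV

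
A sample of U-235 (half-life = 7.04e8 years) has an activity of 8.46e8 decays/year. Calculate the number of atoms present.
N = A/λ = 8.592e17 atoms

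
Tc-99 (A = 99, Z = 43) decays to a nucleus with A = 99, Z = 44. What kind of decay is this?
ΔA = 0, ΔZ = +1 ⇒ beta-minus decay (β⁻)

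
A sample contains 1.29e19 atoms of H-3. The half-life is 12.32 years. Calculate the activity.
A = λN = 7.258e17 decays/year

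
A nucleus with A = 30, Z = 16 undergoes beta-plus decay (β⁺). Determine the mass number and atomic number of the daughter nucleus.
Daughter: A = 30, Z = 15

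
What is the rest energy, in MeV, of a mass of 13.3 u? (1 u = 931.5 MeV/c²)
E = mc² = 12390 MeV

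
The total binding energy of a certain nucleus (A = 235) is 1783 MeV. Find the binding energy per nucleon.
B.E./A = 1783/235 = 7.587 MeV/nucleon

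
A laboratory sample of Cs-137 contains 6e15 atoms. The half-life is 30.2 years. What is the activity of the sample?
A = λN = 1.377e14 decays/year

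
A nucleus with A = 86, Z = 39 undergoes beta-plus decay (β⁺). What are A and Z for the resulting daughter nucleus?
Daughter: A = 86, Z = 38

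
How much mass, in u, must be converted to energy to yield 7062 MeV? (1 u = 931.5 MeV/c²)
m = E/c² = 7.581 u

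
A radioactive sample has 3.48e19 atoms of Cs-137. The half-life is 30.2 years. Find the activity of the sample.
A = λN = 7.987e17 decays/year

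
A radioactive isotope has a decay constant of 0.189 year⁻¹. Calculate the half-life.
t½ = ln(2)/λ = 3.667 years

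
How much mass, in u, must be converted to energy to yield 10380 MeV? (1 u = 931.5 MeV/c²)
m = E/c² = 11.14 u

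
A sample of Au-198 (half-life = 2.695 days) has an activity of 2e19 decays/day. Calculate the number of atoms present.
N = A/λ = 7.776e19 atoms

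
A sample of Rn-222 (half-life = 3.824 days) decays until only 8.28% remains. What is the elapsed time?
t = t½ × log₂(N₀/N) = 13.74 days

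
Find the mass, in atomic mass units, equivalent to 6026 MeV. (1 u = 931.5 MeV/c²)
m = E/c² = 6.469 u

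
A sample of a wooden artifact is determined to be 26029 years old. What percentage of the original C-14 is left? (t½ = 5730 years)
N/N₀ = (1/2)^(t/t½) = 0.04291 = 4.29%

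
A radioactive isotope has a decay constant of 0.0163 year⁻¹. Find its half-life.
t½ = ln(2)/λ = 42.52 years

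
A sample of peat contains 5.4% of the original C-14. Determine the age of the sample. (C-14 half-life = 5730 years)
Age = t½ × log₂(1/ratio) = 24130 years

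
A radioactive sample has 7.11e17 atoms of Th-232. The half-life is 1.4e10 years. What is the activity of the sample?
A = λN = 3.52e7 decays/year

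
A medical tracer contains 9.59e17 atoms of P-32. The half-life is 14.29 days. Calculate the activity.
A = λN = 4.652e16 decays/day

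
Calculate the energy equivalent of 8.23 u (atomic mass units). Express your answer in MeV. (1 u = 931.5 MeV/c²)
E = mc² = 7666 MeV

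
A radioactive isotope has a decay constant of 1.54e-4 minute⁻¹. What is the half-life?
t½ = ln(2)/λ = 4501 minutes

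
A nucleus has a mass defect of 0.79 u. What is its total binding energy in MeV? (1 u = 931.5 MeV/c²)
B.E. = Δm × 931.5 = 735.9 MeV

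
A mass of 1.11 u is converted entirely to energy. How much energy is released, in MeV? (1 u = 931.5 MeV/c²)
E = mc² = 1034 MeV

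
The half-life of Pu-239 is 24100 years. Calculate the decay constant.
λ = ln(2)/t½ = 2.876e-5 year⁻¹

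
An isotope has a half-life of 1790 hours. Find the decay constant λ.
λ = ln(2)/t½ = 3.872e-4 hour⁻¹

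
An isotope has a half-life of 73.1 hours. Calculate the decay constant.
λ = ln(2)/t½ = 0.009482 hour⁻¹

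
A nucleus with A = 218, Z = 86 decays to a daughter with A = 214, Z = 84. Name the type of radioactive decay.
ΔA = -4, ΔZ = -2 ⇒ alpha decay (α)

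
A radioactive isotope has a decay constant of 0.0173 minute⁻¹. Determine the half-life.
t½ = ln(2)/λ = 40.07 minutes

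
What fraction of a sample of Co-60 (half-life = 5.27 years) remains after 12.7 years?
N/N₀ = (1/2)^(t/t½) = 0.1882 = 18.8%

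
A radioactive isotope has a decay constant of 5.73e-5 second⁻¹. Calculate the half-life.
t½ = ln(2)/λ = 12100 seconds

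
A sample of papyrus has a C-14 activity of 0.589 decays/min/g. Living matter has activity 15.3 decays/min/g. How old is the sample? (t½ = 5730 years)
Age = t½ × log₂(A₀/A) = 26930 years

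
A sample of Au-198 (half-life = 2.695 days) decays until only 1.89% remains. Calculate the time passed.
t = t½ × log₂(N₀/N) = 15.43 days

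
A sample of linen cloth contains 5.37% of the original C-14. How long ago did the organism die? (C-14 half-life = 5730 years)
Age = t½ × log₂(1/ratio) = 24170 years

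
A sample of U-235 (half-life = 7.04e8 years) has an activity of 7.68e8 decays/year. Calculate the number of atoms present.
N = A/λ = 7.8e17 atoms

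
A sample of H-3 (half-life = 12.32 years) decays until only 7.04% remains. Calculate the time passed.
t = t½ × log₂(N₀/N) = 47.16 years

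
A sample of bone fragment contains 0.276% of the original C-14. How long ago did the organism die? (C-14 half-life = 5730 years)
Age = t½ × log₂(1/ratio) = 48710 years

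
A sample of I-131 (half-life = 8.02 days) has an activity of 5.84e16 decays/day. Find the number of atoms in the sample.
N = A/λ = 6.757e17 atoms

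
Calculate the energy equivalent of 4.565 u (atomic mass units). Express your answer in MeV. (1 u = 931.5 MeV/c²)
E = mc² = 4252 MeV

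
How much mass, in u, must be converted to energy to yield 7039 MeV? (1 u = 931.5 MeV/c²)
m = E/c² = 7.557 u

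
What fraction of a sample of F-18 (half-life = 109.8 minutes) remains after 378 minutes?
N/N₀ = (1/2)^(t/t½) = 0.09197 = 9.2%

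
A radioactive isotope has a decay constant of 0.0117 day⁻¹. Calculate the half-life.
t½ = ln(2)/λ = 59.24 days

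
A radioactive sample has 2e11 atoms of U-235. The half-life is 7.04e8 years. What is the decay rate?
A = λN = 196.9 decays/year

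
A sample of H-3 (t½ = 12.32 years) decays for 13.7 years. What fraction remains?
N/N₀ = (1/2)^(t/t½) = 0.4626 = 46.3%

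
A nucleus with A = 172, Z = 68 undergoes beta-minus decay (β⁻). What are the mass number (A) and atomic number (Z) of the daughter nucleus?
Daughter: A = 172, Z = 69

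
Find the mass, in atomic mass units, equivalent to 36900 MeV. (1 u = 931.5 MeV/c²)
m = E/c² = 39.61 u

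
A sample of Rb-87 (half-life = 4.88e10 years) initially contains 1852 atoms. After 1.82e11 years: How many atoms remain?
N = N₀(1/2)^(t/t½) = 139.6 atoms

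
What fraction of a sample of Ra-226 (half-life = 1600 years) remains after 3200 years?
N/N₀ = (1/2)^(t/t½) = 0.25 = 25%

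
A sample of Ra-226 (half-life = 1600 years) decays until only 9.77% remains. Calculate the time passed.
t = t½ × log₂(N₀/N) = 5369 years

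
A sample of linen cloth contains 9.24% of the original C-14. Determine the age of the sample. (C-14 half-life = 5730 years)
Age = t½ × log₂(1/ratio) = 19690 years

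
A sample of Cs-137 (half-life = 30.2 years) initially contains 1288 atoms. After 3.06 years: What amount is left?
N = N₀(1/2)^(t/t½) = 1201 atoms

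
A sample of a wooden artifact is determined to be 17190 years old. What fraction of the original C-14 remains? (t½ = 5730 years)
N/N₀ = (1/2)^(t/t½) = 0.125 = 12.5%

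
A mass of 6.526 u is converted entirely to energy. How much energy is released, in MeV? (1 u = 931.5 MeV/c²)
E = mc² = 6079 MeV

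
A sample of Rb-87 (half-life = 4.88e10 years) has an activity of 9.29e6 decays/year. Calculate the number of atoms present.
N = A/λ = 6.54e17 atoms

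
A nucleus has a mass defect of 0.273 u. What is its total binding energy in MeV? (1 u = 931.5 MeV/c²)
B.E. = Δm × 931.5 = 254.3 MeV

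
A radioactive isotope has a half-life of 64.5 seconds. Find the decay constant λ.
λ = ln(2)/t½ = 0.01075 second⁻¹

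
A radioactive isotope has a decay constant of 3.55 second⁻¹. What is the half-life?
t½ = ln(2)/λ = 0.1953 seconds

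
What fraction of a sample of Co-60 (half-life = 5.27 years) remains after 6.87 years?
N/N₀ = (1/2)^(t/t½) = 0.4051 = 40.5%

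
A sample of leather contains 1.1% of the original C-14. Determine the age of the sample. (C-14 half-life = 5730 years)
Age = t½ × log₂(1/ratio) = 37280 years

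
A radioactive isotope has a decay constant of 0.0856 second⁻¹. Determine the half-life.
t½ = ln(2)/λ = 8.098 seconds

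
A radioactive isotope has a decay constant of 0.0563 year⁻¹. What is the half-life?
t½ = ln(2)/λ = 12.31 years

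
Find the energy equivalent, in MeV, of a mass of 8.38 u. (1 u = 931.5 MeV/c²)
E = mc² = 7806 MeV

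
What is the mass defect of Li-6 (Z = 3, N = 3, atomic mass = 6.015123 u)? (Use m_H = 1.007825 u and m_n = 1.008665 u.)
Δm = Z·m_H + N·m_n − M = 0.03435 u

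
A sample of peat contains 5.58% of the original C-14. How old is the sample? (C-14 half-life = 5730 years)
Age = t½ × log₂(1/ratio) = 23860 years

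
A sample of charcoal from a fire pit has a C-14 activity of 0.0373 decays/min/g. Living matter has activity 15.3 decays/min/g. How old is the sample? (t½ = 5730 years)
Age = t½ × log₂(A₀/A) = 49740 years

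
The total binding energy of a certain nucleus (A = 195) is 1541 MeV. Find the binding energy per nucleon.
B.E./A = 1541/195 = 7.903 MeV/nucleon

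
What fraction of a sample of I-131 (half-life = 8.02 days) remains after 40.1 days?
N/N₀ = (1/2)^(t/t½) = 0.03125 = 3.12%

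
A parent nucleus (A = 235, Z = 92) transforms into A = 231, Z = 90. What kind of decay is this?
ΔA = -4, ΔZ = -2 ⇒ alpha decay (α)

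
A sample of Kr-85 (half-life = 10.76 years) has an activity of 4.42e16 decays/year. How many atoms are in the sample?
N = A/λ = 6.861e17 atoms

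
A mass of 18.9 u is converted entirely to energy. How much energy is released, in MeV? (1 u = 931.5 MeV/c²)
E = mc² = 17610 MeV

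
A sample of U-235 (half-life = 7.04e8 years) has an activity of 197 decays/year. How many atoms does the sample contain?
N = A/λ = 2.001e11 atoms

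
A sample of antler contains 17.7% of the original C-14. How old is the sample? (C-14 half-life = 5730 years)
Age = t½ × log₂(1/ratio) = 14310 years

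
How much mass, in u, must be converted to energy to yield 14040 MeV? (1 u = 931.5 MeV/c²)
m = E/c² = 15.07 u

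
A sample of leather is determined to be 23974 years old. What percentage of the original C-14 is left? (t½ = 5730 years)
N/N₀ = (1/2)^(t/t½) = 0.05502 = 5.5%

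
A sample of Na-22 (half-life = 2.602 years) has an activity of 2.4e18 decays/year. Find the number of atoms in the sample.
N = A/λ = 9.009e18 atoms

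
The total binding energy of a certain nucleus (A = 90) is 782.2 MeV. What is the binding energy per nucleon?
B.E./A = 782.2/90 = 8.691 MeV/nucleon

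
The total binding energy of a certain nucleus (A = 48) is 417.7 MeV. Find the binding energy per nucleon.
B.E./A = 417.7/48 = 8.702 MeV/nucleon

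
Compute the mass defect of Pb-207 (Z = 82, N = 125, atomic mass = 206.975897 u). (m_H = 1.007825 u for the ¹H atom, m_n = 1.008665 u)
Δm = Z·m_H + N·m_n − M = 1.749 u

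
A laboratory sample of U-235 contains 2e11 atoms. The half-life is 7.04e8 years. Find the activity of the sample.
A = λN = 196.9 decays/year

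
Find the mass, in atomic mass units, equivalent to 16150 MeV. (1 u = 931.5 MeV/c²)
m = E/c² = 17.34 u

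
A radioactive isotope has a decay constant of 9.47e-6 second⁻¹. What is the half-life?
t½ = ln(2)/λ = 73190 seconds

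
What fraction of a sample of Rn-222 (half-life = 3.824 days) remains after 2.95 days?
N/N₀ = (1/2)^(t/t½) = 0.5858 = 58.6%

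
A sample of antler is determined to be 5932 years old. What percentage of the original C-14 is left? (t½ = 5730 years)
N/N₀ = (1/2)^(t/t½) = 0.4879 = 48.8%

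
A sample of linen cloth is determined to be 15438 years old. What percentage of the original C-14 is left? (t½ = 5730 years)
N/N₀ = (1/2)^(t/t½) = 0.1545 = 15.5%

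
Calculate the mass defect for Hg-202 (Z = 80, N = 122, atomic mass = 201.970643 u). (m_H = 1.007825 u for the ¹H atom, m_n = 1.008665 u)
Δm = Z·m_H + N·m_n − M = 1.712 u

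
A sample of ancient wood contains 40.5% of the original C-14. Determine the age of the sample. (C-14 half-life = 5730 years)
Age = t½ × log₂(1/ratio) = 7472 years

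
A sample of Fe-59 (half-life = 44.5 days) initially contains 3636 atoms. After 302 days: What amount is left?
N = N₀(1/2)^(t/t½) = 32.94 atoms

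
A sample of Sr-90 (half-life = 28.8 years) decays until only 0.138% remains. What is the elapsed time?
t = t½ × log₂(N₀/N) = 273.6 years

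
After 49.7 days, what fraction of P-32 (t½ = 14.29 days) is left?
N/N₀ = (1/2)^(t/t½) = 0.08975 = 8.97%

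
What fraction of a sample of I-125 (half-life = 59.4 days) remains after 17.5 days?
N/N₀ = (1/2)^(t/t½) = 0.8153 = 81.5%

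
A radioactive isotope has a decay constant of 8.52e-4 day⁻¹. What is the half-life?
t½ = ln(2)/λ = 813.6 days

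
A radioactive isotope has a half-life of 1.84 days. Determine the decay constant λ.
λ = ln(2)/t½ = 0.3767 day⁻¹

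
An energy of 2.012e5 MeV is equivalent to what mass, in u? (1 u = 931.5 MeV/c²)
m = E/c² = 216 u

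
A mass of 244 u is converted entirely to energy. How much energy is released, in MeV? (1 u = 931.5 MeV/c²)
E = mc² = 2.273e5 MeV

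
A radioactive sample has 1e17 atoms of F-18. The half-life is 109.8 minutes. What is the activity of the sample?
A = λN = 6.313e14 decays/minute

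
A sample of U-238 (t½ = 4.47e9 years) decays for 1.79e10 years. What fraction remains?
N/N₀ = (1/2)^(t/t½) = 0.06231 = 6.23%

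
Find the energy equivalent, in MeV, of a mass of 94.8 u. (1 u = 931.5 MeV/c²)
E = mc² = 88310 MeV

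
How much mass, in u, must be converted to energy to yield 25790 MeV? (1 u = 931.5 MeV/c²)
m = E/c² = 27.69 u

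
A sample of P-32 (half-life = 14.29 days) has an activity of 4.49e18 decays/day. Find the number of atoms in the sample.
N = A/λ = 9.257e19 atoms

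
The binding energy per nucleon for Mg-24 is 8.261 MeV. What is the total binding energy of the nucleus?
B.E. = 8.261 × 24 = 198.3 MeV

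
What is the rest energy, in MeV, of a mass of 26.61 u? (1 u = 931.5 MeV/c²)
E = mc² = 24790 MeV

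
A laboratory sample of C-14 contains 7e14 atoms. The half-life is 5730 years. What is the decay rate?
A = λN = 8.468e10 decays/year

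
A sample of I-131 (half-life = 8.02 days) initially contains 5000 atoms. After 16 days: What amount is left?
N = N₀(1/2)^(t/t½) = 1254 atoms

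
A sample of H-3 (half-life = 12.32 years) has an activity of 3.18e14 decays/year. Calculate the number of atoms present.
N = A/λ = 5.652e15 atoms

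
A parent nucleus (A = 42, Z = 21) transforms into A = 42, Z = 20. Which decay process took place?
ΔA = 0, ΔZ = -1 ⇒ beta-plus decay (β⁺) or electron capture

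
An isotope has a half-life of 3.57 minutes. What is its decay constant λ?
λ = ln(2)/t½ = 0.1942 minute⁻¹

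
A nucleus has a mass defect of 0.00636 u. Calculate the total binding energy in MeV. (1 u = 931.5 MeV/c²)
B.E. = Δm × 931.5 = 5.924 MeV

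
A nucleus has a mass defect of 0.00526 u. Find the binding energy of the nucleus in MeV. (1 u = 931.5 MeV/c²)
B.E. = Δm × 931.5 = 4.9 MeV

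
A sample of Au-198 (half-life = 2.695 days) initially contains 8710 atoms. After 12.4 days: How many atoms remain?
N = N₀(1/2)^(t/t½) = 358.9 atoms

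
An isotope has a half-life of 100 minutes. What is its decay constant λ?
λ = ln(2)/t½ = 0.006931 minute⁻¹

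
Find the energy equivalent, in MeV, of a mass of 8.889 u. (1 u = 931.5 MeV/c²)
E = mc² = 8280 MeV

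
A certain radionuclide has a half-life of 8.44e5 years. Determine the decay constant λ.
λ = ln(2)/t½ = 8.213e-7 year⁻¹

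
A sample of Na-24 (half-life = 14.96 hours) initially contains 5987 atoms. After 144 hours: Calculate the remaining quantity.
N = N₀(1/2)^(t/t½) = 7.579 atoms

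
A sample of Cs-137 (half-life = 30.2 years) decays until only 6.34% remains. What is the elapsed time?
t = t½ × log₂(N₀/N) = 120.2 years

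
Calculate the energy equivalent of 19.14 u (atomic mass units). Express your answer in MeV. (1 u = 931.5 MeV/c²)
E = mc² = 17830 MeV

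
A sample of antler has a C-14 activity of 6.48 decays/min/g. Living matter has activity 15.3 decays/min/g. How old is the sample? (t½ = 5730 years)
Age = t½ × log₂(A₀/A) = 7102 years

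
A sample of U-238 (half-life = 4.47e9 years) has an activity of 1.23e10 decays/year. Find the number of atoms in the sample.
N = A/λ = 7.932e19 atoms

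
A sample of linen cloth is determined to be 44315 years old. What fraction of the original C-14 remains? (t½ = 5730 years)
N/N₀ = (1/2)^(t/t½) = 0.004698 = 0.47%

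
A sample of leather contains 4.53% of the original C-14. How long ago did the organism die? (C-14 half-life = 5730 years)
Age = t½ × log₂(1/ratio) = 25580 years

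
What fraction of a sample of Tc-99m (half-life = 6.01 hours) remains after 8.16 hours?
N/N₀ = (1/2)^(t/t½) = 0.3902 = 39%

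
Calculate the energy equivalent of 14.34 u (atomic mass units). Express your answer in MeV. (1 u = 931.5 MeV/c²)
E = mc² = 13360 MeV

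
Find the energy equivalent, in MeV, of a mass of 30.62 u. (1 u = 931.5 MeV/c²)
E = mc² = 28520 MeV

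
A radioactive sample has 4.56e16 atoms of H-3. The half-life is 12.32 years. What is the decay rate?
A = λN = 2.566e15 decays/year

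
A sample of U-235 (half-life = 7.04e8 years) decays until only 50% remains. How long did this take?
t = t½ × log₂(N₀/N) = 7.04e8 years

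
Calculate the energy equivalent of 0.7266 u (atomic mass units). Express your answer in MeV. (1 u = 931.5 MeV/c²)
E = mc² = 676.8 MeV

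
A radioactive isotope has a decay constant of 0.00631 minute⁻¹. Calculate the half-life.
t½ = ln(2)/λ = 109.8 minutes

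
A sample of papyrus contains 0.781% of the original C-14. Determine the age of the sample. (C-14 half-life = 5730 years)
Age = t½ × log₂(1/ratio) = 40110 years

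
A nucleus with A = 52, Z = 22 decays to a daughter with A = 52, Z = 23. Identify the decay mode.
ΔA = 0, ΔZ = +1 ⇒ beta-minus decay (β⁻)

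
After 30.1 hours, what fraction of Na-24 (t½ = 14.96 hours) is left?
N/N₀ = (1/2)^(t/t½) = 0.2479 = 24.8%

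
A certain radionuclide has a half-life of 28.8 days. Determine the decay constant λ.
λ = ln(2)/t½ = 0.02407 day⁻¹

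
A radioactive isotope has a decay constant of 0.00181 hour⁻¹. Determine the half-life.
t½ = ln(2)/λ = 383 hours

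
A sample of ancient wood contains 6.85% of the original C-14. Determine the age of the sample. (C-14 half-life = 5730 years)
Age = t½ × log₂(1/ratio) = 22160 years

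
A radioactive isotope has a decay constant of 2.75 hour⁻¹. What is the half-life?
t½ = ln(2)/λ = 0.2521 hours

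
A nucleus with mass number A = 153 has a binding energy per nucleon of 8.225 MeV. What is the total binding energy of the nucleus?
B.E. = 8.225 × 153 = 1258 MeV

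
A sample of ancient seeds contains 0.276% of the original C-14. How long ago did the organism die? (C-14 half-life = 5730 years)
Age = t½ × log₂(1/ratio) = 48710 years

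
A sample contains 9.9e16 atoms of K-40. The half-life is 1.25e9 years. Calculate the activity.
A = λN = 5.49e7 decays/year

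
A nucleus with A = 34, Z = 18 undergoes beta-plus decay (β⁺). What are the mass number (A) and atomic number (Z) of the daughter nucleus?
Daughter: A = 34, Z = 17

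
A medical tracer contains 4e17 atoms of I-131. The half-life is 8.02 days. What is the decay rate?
A = λN = 3.457e16 decays/day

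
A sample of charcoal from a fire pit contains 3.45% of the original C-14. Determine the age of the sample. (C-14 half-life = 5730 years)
Age = t½ × log₂(1/ratio) = 27830 years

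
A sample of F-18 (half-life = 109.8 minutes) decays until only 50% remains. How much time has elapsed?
t = t½ × log₂(N₀/N) = 109.8 minutes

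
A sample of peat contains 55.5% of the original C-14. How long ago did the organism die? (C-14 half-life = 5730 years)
Age = t½ × log₂(1/ratio) = 4867 years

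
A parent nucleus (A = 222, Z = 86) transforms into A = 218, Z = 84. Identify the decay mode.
ΔA = -4, ΔZ = -2 ⇒ alpha decay (α)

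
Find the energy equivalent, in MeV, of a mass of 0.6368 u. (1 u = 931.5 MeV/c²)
E = mc² = 593.2 MeV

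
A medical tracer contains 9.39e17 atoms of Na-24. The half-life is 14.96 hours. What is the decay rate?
A = λN = 4.351e16 decays/hour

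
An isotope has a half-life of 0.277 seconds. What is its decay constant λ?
λ = ln(2)/t½ = 2.502 second⁻¹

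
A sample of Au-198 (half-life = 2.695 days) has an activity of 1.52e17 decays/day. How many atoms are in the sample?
N = A/λ = 5.91e17 atoms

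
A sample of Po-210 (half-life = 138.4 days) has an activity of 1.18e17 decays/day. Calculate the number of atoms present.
N = A/λ = 2.356e19 atoms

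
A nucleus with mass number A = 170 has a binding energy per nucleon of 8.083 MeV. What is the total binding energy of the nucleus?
B.E. = 8.083 × 170 = 1374 MeV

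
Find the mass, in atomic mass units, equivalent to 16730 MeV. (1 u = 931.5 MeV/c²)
m = E/c² = 17.96 u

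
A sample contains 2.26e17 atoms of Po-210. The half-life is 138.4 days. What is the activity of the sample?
A = λN = 1.132e15 decays/day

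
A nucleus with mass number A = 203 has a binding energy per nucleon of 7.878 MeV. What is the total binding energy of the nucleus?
B.E. = 7.878 × 203 = 1599 MeV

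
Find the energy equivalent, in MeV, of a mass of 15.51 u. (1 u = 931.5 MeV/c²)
E = mc² = 14450 MeV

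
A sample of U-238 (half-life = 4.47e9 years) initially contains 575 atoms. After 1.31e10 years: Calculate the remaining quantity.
N = N₀(1/2)^(t/t½) = 75.41 atoms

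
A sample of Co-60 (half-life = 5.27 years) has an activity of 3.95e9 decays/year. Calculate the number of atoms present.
N = A/λ = 3.003e10 atoms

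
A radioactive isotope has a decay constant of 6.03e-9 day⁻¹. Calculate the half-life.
t½ = ln(2)/λ = 1.149e8 days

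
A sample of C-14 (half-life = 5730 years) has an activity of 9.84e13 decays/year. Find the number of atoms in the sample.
N = A/λ = 8.134e17 atoms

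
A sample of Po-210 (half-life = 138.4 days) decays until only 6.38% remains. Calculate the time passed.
t = t½ × log₂(N₀/N) = 549.5 days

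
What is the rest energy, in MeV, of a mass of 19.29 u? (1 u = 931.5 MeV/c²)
E = mc² = 17970 MeV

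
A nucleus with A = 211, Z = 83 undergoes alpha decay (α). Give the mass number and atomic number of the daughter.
Daughter: A = 207, Z = 81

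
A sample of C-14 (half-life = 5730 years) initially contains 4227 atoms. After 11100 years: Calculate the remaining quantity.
N = N₀(1/2)^(t/t½) = 1104 atoms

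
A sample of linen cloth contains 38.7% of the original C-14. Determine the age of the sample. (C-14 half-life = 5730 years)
Age = t½ × log₂(1/ratio) = 7848 years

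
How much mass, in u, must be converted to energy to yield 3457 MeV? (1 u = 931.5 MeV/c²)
m = E/c² = 3.711 u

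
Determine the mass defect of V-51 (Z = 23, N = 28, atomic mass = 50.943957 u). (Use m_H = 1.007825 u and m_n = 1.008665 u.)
Δm = Z·m_H + N·m_n − M = 0.4786 u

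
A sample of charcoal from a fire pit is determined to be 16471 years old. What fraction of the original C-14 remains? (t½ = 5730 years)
N/N₀ = (1/2)^(t/t½) = 0.1364 = 13.6%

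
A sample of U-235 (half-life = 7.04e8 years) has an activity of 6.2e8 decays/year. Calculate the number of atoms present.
N = A/λ = 6.297e17 atoms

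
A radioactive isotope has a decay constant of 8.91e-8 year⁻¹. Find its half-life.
t½ = ln(2)/λ = 7.779e6 years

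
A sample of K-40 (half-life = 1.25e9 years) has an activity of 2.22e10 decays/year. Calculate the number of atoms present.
N = A/λ = 4.003e19 atoms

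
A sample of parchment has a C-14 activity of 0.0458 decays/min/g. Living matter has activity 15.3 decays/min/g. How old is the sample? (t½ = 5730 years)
Age = t½ × log₂(A₀/A) = 48040 years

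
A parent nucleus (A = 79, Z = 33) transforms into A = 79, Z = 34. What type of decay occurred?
ΔA = 0, ΔZ = +1 ⇒ beta-minus decay (β⁻)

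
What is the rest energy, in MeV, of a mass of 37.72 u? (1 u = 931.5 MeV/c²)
E = mc² = 35140 MeV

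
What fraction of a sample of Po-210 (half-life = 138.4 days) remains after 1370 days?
N/N₀ = (1/2)^(t/t½) = 0.001047 = 0.105%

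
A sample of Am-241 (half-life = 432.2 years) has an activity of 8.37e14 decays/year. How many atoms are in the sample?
N = A/λ = 5.219e17 atoms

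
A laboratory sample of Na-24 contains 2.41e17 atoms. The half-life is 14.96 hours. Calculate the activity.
A = λN = 1.117e16 decays/hour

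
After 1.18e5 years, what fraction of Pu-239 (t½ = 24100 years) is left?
N/N₀ = (1/2)^(t/t½) = 0.03358 = 3.36%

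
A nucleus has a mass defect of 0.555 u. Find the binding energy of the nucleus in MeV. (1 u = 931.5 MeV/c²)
B.E. = Δm × 931.5 = 517 MeV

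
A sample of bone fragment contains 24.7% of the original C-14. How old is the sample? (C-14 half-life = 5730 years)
Age = t½ × log₂(1/ratio) = 11560 years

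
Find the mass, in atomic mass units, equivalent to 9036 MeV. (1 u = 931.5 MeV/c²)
m = E/c² = 9.7 u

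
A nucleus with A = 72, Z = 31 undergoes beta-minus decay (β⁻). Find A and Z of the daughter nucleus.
Daughter: A = 72, Z = 32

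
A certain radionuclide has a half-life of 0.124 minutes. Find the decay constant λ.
λ = ln(2)/t½ = 5.59 minute⁻¹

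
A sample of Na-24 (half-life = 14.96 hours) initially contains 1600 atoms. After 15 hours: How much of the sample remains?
N = N₀(1/2)^(t/t½) = 798.5 atoms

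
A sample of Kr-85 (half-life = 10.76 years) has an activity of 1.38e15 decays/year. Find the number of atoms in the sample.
N = A/λ = 2.142e16 atoms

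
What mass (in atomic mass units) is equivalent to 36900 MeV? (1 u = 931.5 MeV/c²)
m = E/c² = 39.61 u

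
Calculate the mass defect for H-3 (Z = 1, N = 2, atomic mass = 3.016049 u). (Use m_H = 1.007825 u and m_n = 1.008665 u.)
Δm = Z·m_H + N·m_n − M = 0.009106 u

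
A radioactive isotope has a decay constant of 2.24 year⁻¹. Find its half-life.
t½ = ln(2)/λ = 0.3094 years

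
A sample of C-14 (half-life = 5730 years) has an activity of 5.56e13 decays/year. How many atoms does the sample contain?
N = A/λ = 4.596e17 atoms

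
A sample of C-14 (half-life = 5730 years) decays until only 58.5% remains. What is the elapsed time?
t = t½ × log₂(N₀/N) = 4432 years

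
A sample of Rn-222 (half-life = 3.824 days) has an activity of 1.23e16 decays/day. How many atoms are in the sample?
N = A/λ = 6.786e16 atoms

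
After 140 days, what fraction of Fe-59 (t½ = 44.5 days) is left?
N/N₀ = (1/2)^(t/t½) = 0.113 = 11.3%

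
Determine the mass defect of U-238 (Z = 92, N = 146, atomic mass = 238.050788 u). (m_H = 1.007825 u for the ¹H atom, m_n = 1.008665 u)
Δm = Z·m_H + N·m_n − M = 1.934 u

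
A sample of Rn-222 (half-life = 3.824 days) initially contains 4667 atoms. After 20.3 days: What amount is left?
N = N₀(1/2)^(t/t½) = 117.8 atoms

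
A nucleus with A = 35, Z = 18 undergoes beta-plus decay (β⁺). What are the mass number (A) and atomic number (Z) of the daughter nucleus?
Daughter: A = 35, Z = 17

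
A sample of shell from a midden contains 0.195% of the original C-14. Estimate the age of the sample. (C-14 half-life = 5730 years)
Age = t½ × log₂(1/ratio) = 51580 years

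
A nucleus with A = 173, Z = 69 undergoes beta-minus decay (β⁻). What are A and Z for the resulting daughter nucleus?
Daughter: A = 173, Z = 70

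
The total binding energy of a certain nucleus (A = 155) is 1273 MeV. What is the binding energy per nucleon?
B.E./A = 1273/155 = 8.213 MeV/nucleon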